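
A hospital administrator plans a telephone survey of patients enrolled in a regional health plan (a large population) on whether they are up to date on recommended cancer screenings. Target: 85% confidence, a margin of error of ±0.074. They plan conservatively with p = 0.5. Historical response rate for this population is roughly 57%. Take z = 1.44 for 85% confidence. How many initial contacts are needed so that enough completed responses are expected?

Completed interviews needed: n₀ = 1.44² × 0.2500 / 0.074² ≈ 94.67 → 95.
At a 57% response rate, contacts needed = 95 / 0.57 ≈ 166.67 → 167.

167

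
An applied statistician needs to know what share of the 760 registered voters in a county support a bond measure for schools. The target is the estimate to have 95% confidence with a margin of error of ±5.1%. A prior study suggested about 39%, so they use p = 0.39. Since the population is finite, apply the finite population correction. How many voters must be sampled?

241

For 95% confidence, z = 1.960.
Unadjusted: n₀ = 1.960² × 0.39 × 0.61 / 0.051² ≈ 351.37, so n₀ = 352.
Finite population correction with N = 760: n = n₀ / (1 + (n₀−1)/N) = 352 / (1 + 351/760) = 352 / 1.4618 ≈ 240.79.
Rounding up, n = 241.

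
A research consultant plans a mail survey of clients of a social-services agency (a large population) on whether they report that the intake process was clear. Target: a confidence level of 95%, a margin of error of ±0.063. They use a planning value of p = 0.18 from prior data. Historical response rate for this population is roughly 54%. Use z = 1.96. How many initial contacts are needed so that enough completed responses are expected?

Completed interviews needed: n₀ = 1.96² × 0.1476 / 0.063² ≈ 142.86 → 143.
At a 54% response rate, contacts needed = 143 / 0.54 ≈ 264.81 → 265.

265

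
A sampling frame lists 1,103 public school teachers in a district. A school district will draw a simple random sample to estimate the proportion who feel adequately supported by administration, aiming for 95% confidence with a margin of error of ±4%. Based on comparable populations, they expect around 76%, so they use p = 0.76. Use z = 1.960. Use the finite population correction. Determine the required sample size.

314

Unadjusted: n₀ = 1.960² × 0.76 × 0.24 / 0.040² ≈ 437.94, so n₀ = 438.
Finite population correction with N = 1,103: n = n₀ / (1 + (n₀−1)/N) = 438 / (1 + 437/1103) = 438 / 1.3962 ≈ 313.71.
Rounding up, n = 314.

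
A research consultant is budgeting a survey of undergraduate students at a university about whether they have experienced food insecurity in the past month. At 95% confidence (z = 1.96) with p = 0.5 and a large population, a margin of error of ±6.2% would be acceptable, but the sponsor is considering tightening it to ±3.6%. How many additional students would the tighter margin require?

At ±6.2%: n = 1.96² × 0.2500 / 0.062² ≈ 249.84 → 250.
At ±3.6%: n = 1.96² × 0.2500 / 0.036² ≈ 741.05 → 742.
Additional respondents: 742 − 250 = 492.

492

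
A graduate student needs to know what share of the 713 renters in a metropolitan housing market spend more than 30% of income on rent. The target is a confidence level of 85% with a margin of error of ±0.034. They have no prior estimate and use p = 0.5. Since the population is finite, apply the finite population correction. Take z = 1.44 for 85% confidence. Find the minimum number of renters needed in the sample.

Unadjusted: n₀ = 1.44² × 0.50 × 0.50 / 0.034² ≈ 448.44, so n₀ = 449.
Finite population correction with N = 713: n = n₀ / (1 + (n₀−1)/N) = 449 / (1 + 448/713) = 449 / 1.6283 ≈ 275.74.
Rounding up, n = 276.

276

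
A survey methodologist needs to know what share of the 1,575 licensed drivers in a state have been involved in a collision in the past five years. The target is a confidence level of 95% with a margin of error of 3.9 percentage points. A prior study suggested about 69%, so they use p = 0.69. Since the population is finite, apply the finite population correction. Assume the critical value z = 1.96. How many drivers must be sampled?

Unadjusted: n₀ = 1.96² × 0.69 × 0.31 / 0.039² ≈ 540.25, so n₀ = 541.
Finite population correction with N = 1,575: n = n₀ / (1 + (n₀−1)/N) = 541 / (1 + 540/1575) = 541 / 1.3429 ≈ 402.87.
Rounding up, n = 403.

403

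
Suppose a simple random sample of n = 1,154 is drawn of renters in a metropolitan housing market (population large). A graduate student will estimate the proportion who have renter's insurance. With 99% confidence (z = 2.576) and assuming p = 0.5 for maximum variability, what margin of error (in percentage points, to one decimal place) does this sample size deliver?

SE(p̂) = √[p(1−p)/n] = √[0.2500/1154] = 0.01472.
E = z × SE = 2.576 × 0.01472 = 0.03792, or 3.8 percentage points.

3.8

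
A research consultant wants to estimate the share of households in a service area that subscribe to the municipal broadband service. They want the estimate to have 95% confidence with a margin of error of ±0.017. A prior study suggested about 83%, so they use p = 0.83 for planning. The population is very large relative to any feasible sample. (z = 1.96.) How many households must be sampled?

With p = 0.83, p(1−p) = 0.1411.
n = z²·p(1−p)/E² = 1.96² × 0.1411 / 0.017² = 3.8416 × 0.1411 / 0.000289 ≈ 1875.60.
Rounding up gives n = 1876.

1876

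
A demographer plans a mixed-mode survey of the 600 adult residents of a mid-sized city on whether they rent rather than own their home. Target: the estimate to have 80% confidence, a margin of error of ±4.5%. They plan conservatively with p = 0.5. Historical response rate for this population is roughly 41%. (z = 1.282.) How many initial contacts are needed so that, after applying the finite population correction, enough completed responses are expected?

371

Completed interviews needed (unadjusted): n₀ = 1.282² × 0.2500 / 0.045² ≈ 202.90 → 203.
FPC for N = 600: n = 203 / (1 + 202/600) = 203 / 1.3367 ≈ 151.87 → 152.
At a 41% response rate, contacts needed = 152 / 0.41 ≈ 370.73 → 371.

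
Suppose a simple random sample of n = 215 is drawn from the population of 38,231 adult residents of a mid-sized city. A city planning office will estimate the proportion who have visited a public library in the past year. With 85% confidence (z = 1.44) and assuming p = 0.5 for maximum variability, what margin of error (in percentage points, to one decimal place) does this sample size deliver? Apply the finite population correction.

4.9

Finite-population factor: (N−n)/(N−1) = (38231−215)/(38231−1) = 0.9944.
SE(p̂) = √[p(1−p)/n · (N−n)/(N−1)] = √[0.2500/215 × 0.9944] = 0.03400.
E = z × SE = 1.44 × 0.03400 = 0.04897 ≈ 4.9 percentage points.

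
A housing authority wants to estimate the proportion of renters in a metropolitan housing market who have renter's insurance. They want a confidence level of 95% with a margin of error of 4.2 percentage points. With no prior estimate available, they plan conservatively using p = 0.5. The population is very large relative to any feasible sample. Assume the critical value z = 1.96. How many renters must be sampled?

545

With p = 0.5, p(1−p) = 0.25.
n = z²·p(1−p)/E² = 1.96² × 0.2500 / 0.042² = 3.8416 × 0.2500 / 0.001764 ≈ 544.44.
Rounding up gives n = 545.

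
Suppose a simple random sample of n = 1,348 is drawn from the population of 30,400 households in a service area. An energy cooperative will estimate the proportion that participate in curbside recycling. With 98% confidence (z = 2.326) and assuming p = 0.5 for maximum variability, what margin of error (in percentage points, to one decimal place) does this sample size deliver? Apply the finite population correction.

3.1

Finite-population factor: (N−n)/(N−1) = (30400−1348)/(30400−1) = 0.9557.
SE(p̂) = √[p(1−p)/n · (N−n)/(N−1)] = √[0.2500/1348 × 0.9557] = 0.01331.
E = z × SE = 2.326 × 0.01331 = 0.03097 ≈ 3.1 percentage points.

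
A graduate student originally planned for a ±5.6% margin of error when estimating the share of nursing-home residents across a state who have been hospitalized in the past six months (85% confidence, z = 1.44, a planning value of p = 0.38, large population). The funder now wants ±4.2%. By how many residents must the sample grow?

At ±5.6%: n = 1.44² × 0.2356 / 0.056² ≈ 155.78 → 156.
At ±4.2%: n = 1.44² × 0.2356 / 0.042² ≈ 276.95 → 277.
Additional respondents: 277 − 156 = 121.

121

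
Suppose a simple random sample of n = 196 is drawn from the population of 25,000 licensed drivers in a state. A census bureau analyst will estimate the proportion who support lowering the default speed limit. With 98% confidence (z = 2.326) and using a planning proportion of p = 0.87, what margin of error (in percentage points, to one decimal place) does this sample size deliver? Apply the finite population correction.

5.6

Finite-population factor: (N−n)/(N−1) = (25000−196)/(25000−1) = 0.9922.
SE(p̂) = √[p(1−p)/n · (N−n)/(N−1)] = √[0.1131/196 × 0.9922] = 0.02393.
E = z × SE = 2.326 × 0.02393 = 0.05566 ≈ 5.6 percentage points.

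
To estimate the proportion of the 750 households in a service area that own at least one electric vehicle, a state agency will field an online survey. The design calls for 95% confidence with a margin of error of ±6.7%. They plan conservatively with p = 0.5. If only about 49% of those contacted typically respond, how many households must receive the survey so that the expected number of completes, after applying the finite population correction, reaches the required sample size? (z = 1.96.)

Completed interviews needed (unadjusted): n₀ = 1.96² × 0.2500 / 0.067² ≈ 213.95 → 214.
FPC for N = 750: n = 214 / (1 + 213/750) = 214 / 1.2840 ≈ 166.67 → 167.
At a 49% response rate, contacts needed = 167 / 0.49 ≈ 340.82 → 341.

341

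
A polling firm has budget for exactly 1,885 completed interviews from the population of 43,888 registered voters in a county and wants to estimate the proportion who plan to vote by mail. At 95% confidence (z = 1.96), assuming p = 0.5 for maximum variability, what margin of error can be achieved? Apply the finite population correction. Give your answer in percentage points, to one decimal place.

2.2

Finite-population factor: (N−n)/(N−1) = (43888−1885)/(43888−1) = 0.9571.
SE(p̂) = √[p(1−p)/n · (N−n)/(N−1)] = √[0.2500/1885 × 0.9571] = 0.01127.
E = z × SE = 1.96 × 0.01127 = 0.02208 ≈ 2.2 percentage points.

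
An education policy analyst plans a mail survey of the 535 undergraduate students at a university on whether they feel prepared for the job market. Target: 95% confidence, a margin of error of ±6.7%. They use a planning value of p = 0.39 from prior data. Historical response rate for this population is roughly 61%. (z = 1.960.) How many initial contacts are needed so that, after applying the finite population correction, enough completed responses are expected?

243

Completed interviews needed (unadjusted): n₀ = 1.960² × 0.2379 / 0.067² ≈ 203.59 → 204.
FPC for N = 535: n = 204 / (1 + 203/535) = 204 / 1.3794 ≈ 147.89 → 148.
At a 61% response rate, contacts needed = 148 / 0.61 ≈ 242.62 → 243.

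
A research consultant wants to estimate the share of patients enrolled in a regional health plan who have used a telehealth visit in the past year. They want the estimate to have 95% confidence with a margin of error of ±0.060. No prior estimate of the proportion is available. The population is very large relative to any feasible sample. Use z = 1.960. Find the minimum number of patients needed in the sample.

267

With no prior estimate, use p = 0.5, giving p(1−p) = 0.25.
n = z²·p(1−p)/E² = 1.960² × 0.2500 / 0.060² = 3.8416 × 0.2500 / 0.003600 ≈ 266.78.
Rounding up gives n = 267.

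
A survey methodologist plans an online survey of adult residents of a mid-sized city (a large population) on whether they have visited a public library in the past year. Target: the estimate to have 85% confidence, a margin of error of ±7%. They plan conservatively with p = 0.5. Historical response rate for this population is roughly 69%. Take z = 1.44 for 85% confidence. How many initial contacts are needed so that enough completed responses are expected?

154

Completed interviews needed: n₀ = 1.44² × 0.2500 / 0.070² ≈ 105.80 → 106.
At a 69% response rate, contacts needed = 106 / 0.69 ≈ 153.62 → 154.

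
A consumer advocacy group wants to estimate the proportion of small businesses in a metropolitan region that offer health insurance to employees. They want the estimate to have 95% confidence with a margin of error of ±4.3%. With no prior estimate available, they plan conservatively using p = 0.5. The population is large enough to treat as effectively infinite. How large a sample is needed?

520

For 95% confidence, z = 1.96.
With p = 0.5, p(1−p) = 0.25.
n = z²·p(1−p)/E² = 1.96² × 0.2500 / 0.043² = 3.8416 × 0.2500 / 0.001849 ≈ 519.42.
Rounding up gives n = 520.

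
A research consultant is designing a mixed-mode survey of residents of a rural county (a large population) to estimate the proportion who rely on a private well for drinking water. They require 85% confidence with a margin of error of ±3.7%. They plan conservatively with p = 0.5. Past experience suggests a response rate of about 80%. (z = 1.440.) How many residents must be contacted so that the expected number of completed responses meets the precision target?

474

Completed interviews needed: n₀ = 1.440² × 0.2500 / 0.037² ≈ 378.67 → 379.
At an 80% response rate, contacts needed = 379 / 0.80 ≈ 473.75 → 474.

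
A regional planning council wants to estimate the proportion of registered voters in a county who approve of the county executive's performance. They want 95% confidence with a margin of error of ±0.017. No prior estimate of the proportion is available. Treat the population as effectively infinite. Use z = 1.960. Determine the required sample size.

3324

With no prior estimate, use p = 0.5, giving p(1−p) = 0.25.
n = z²·p(1−p)/E² = 1.960² × 0.2500 / 0.017² = 3.8416 × 0.2500 / 0.000289 ≈ 3323.18.
Rounding up gives n = 3324.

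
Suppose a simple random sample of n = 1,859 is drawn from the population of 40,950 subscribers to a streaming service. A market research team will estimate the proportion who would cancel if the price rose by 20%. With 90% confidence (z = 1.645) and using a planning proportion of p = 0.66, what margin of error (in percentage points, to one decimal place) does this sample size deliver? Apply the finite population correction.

1.8

Finite-population factor: (N−n)/(N−1) = (40950−1859)/(40950−1) = 0.9546.
SE(p̂) = √[p(1−p)/n · (N−n)/(N−1)] = √[0.2244/1859 × 0.9546] = 0.01073.
E = z × SE = 1.645 × 0.01073 = 0.01766 ≈ 1.8 percentage points.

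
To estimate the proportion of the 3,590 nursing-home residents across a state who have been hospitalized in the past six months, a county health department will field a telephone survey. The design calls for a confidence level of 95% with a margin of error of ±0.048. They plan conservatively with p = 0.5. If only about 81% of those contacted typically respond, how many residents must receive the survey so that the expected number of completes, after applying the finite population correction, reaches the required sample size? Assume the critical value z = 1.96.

462

Completed interviews needed (unadjusted): n₀ = 1.96² × 0.2500 / 0.048² ≈ 416.84 → 417.
FPC for N = 3,590: n = 417 / (1 + 416/3590) = 417 / 1.1159 ≈ 373.70 → 374.
At an 81% response rate, contacts needed = 374 / 0.81 ≈ 461.73 → 462.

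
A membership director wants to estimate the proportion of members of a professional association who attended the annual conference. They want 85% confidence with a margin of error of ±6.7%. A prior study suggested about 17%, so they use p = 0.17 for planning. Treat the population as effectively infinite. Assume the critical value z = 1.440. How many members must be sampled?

With p = 0.17, p(1−p) = 0.1411.
n = z²·p(1−p)/E² = 1.440² × 0.1411 / 0.067² = 2.0736 × 0.1411 / 0.004489 ≈ 65.18.
Rounding up gives n = 66.

66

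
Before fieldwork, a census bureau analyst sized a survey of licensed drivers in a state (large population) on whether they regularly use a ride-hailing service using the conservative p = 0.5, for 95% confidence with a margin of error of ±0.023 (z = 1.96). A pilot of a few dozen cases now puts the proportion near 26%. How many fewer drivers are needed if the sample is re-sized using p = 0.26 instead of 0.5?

418

Conservative (p = 0.5): n = 1.96² × 0.25 / 0.023² ≈ 1815.50 → 1816.
Using p = 0.26: p(1−p) = 0.1924, so n = 1.96² × 0.1924 / 0.023² ≈ 1397.21 → 1398.
Reduction: 1816 − 1398 = 418.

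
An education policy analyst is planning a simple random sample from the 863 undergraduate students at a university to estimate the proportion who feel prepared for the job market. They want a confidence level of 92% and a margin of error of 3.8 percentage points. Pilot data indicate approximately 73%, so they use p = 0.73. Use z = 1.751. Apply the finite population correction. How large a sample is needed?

283

Unadjusted: n₀ = 1.751² × 0.73 × 0.27 / 0.038² ≈ 418.50, so n₀ = 419.
Finite population correction with N = 863: n = n₀ / (1 + (n₀−1)/N) = 419 / (1 + 418/863) = 419 / 1.4844 ≈ 282.28.
Rounding up, n = 283.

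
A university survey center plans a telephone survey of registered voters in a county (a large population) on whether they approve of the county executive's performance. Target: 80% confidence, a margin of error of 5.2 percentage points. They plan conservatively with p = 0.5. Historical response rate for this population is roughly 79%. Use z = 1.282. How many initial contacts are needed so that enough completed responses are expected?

Completed interviews needed: n₀ = 1.282² × 0.2500 / 0.052² ≈ 151.95 → 152.
At a 79% response rate, contacts needed = 152 / 0.79 ≈ 192.41 → 193.

193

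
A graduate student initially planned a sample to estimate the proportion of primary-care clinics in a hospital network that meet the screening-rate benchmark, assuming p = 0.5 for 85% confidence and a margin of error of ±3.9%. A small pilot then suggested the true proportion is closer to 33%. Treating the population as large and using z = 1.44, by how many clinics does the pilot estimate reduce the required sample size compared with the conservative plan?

39

Conservative (p = 0.5): n = 1.44² × 0.25 / 0.039² ≈ 340.83 → 341.
Using p = 0.33: p(1−p) = 0.2211, so n = 1.44² × 0.2211 / 0.039² ≈ 301.43 → 302.
Reduction: 341 − 302 = 39.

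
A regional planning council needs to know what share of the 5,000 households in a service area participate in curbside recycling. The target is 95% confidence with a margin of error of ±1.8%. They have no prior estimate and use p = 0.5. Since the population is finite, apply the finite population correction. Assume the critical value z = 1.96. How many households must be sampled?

1862

Unadjusted: n₀ = 1.96² × 0.50 × 0.50 / 0.018² ≈ 2964.20, so n₀ = 2965.
Finite population correction with N = 5,000: n = n₀ / (1 + (n₀−1)/N) = 2965 / (1 + 2964/5000) = 2965 / 1.5928 ≈ 1861.50.
Rounding up, n = 1862.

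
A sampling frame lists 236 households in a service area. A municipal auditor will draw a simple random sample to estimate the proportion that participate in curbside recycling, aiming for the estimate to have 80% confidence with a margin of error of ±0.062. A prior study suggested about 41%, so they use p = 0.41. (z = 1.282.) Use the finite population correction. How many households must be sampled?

Unadjusted: n₀ = 1.282² × 0.41 × 0.59 / 0.062² ≈ 103.43, so n₀ = 104.
Finite population correction with N = 236: n = n₀ / (1 + (n₀−1)/N) = 104 / (1 + 103/236) = 104 / 1.4364 ≈ 72.40.
Rounding up, n = 73.

73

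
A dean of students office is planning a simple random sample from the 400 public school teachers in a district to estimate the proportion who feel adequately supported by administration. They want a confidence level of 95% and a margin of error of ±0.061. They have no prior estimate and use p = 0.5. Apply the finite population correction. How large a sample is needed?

158

For 95% confidence, z = 1.960.
Unadjusted: n₀ = 1.960² × 0.50 × 0.50 / 0.061² ≈ 258.10, so n₀ = 259.
Finite population correction with N = 400: n = n₀ / (1 + (n₀−1)/N) = 259 / (1 + 258/400) = 259 / 1.6450 ≈ 157.45.
Rounding up, n = 158.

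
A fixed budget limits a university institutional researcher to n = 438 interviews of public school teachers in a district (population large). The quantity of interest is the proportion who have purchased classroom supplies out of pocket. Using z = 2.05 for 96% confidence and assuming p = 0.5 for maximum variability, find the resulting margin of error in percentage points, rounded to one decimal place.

4.9

SE(p̂) = √[p(1−p)/n] = √[0.2500/438] = 0.02389.
E = z × SE = 2.05 × 0.02389 = 0.04898, or 4.9 percentage points.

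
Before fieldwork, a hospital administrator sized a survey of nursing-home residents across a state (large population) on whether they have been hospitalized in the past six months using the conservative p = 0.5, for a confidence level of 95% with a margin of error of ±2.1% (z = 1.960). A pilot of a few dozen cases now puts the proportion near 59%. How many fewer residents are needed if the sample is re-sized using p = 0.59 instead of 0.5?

70

Conservative (p = 0.5): n = 1.960² × 0.25 / 0.021² ≈ 2177.78 → 2178.
Using p = 0.59: p(1−p) = 0.2419, so n = 1.960² × 0.2419 / 0.021² ≈ 2107.22 → 2108.
Reduction: 2178 − 2108 = 70.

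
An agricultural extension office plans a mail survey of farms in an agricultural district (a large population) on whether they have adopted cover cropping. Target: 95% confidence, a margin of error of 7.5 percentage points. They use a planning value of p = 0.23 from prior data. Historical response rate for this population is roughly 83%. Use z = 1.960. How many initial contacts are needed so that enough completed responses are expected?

146

Completed interviews needed: n₀ = 1.960² × 0.1771 / 0.075² ≈ 120.95 → 121.
At an 83% response rate, contacts needed = 121 / 0.83 ≈ 145.78 → 146.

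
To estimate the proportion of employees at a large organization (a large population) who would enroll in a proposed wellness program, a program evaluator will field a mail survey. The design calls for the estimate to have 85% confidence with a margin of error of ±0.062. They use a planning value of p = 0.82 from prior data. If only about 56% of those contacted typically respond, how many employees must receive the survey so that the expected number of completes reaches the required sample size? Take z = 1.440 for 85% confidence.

Completed interviews needed: n₀ = 1.440² × 0.1476 / 0.062² ≈ 79.62 → 80.
At a 56% response rate, contacts needed = 80 / 0.56 ≈ 142.86 → 143.

143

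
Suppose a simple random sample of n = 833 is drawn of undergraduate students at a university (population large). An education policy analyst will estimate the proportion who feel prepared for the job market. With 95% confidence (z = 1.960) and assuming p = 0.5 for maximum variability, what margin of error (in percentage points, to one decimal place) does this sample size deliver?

SE(p̂) = √[p(1−p)/n] = √[0.2500/833] = 0.01732.
E = z × SE = 1.960 × 0.01732 = 0.03395, or 3.4 percentage points.

3.4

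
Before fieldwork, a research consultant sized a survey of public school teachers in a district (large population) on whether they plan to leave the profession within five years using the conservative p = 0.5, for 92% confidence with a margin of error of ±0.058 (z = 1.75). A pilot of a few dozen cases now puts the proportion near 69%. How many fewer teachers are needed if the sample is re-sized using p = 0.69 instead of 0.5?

Conservative (p = 0.5): n = 1.75² × 0.25 / 0.058² ≈ 227.59 → 228.
Using p = 0.69: p(1−p) = 0.2139, so n = 1.75² × 0.2139 / 0.058² ≈ 194.73 → 195.
Reduction: 228 − 195 = 33.

33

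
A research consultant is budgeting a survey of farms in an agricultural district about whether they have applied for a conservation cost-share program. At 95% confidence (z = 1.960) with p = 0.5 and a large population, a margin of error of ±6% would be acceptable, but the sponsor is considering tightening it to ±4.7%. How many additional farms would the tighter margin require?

168

At ±6%: n = 1.960² × 0.2500 / 0.060² ≈ 266.78 → 267.
At ±4.7%: n = 1.960² × 0.2500 / 0.047² ≈ 434.77 → 435.
Additional respondents: 435 − 267 = 168.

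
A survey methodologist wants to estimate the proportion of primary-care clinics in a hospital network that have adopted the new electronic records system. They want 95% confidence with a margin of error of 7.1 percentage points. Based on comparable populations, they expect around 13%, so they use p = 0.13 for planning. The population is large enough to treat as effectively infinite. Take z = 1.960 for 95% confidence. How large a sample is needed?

With p = 0.13, p(1−p) = 0.1131.
n = z²·p(1−p)/E² = 1.960² × 0.1131 / 0.071² = 3.8416 × 0.1131 / 0.005041 ≈ 86.19.
Rounding up gives n = 87.

87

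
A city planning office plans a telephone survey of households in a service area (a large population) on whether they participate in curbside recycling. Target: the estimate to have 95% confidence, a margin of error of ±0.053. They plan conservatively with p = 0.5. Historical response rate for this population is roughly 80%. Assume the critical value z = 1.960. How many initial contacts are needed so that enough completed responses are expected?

Completed interviews needed: n₀ = 1.960² × 0.2500 / 0.053² ≈ 341.90 → 342.
At an 80% response rate, contacts needed = 342 / 0.80 ≈ 427.50 → 428.

428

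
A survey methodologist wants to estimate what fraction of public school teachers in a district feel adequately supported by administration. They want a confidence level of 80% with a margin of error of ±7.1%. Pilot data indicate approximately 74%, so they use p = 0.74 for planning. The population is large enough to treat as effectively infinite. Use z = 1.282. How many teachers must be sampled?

With p = 0.74, p(1−p) = 0.1924.
n = z²·p(1−p)/E² = 1.282² × 0.1924 / 0.071² = 1.6435 × 0.1924 / 0.005041 ≈ 62.73.
Rounding up gives n = 63.

63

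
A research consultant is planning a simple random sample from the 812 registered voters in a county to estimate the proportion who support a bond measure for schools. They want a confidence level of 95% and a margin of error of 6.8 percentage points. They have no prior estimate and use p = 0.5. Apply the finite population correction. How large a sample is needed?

166

For 95% confidence, z = 1.96.
Unadjusted: n₀ = 1.96² × 0.50 × 0.50 / 0.068² ≈ 207.70, so n₀ = 208.
Finite population correction with N = 812: n = n₀ / (1 + (n₀−1)/N) = 208 / (1 + 207/812) = 208 / 1.2549 ≈ 165.75.
Rounding up, n = 166.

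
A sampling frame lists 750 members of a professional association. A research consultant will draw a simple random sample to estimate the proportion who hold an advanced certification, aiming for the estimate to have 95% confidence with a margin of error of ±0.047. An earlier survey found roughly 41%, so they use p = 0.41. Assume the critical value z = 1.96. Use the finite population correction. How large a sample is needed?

Unadjusted: n₀ = 1.96² × 0.41 × 0.59 / 0.047² ≈ 420.68, so n₀ = 421.
Finite population correction with N = 750: n = n₀ / (1 + (n₀−1)/N) = 421 / (1 + 420/750) = 421 / 1.5600 ≈ 269.87.
Rounding up, n = 270.

270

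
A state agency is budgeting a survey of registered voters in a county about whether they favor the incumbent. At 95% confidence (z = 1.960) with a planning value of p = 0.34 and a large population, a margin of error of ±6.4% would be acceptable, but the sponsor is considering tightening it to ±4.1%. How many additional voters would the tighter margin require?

302

At ±6.4%: n = 1.960² × 0.2244 / 0.064² ≈ 210.46 → 211.
At ±4.1%: n = 1.960² × 0.2244 / 0.041² ≈ 512.82 → 513.
Additional respondents: 513 − 211 = 302.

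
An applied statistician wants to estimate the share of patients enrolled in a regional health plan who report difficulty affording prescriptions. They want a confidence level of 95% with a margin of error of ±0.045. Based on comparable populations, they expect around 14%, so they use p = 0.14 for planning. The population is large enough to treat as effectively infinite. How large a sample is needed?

For 95% confidence, z = 1.96.
With p = 0.14, p(1−p) = 0.1204.
n = z²·p(1−p)/E² = 1.96² × 0.1204 / 0.045² = 3.8416 × 0.1204 / 0.002025 ≈ 228.41.
Rounding up gives n = 229.

229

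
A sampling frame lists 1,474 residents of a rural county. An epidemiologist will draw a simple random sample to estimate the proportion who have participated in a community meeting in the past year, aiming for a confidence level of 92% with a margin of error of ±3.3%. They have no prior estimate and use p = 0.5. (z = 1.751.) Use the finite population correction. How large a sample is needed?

Unadjusted: n₀ = 1.751² × 0.50 × 0.50 / 0.033² ≈ 703.86, so n₀ = 704.
Finite population correction with N = 1,474: n = n₀ / (1 + (n₀−1)/N) = 704 / (1 + 703/1474) = 704 / 1.4769 ≈ 476.66.
Rounding up, n = 477.

477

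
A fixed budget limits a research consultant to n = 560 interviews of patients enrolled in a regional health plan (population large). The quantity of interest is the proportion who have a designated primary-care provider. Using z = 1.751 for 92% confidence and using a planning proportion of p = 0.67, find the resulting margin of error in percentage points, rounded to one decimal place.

3.5

SE(p̂) = √[p(1−p)/n] = √[0.2211/560] = 0.01987.
E = z × SE = 1.751 × 0.01987 = 0.03479, or 3.5 percentage points.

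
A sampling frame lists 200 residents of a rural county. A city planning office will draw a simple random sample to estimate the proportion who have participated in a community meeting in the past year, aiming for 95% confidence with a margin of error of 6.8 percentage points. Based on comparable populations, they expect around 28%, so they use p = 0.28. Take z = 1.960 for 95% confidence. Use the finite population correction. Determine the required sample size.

Unadjusted: n₀ = 1.960² × 0.28 × 0.72 / 0.068² ≈ 167.49, so n₀ = 168.
Finite population correction with N = 200: n = n₀ / (1 + (n₀−1)/N) = 168 / (1 + 167/200) = 168 / 1.8350 ≈ 91.55.
Rounding up, n = 92.

92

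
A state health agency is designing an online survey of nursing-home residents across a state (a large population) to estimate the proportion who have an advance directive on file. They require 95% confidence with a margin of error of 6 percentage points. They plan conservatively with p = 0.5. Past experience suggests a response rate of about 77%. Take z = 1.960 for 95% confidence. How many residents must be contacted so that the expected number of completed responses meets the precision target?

347

Completed interviews needed: n₀ = 1.960² × 0.2500 / 0.060² ≈ 266.78 → 267.
At a 77% response rate, contacts needed = 267 / 0.77 ≈ 346.75 → 347.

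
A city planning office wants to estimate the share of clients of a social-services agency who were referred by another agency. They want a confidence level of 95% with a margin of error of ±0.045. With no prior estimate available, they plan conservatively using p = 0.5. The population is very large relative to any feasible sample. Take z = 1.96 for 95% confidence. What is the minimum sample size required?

475

With p = 0.5, p(1−p) = 0.25.
n = z²·p(1−p)/E² = 1.96² × 0.2500 / 0.045² = 3.8416 × 0.2500 / 0.002025 ≈ 474.27.
Rounding up gives n = 475.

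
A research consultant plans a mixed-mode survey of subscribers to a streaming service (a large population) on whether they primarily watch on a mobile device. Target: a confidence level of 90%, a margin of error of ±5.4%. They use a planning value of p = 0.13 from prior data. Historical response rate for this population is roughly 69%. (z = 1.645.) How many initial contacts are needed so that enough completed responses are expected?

153

Completed interviews needed: n₀ = 1.645² × 0.1131 / 0.054² ≈ 104.96 → 105.
At a 69% response rate, contacts needed = 105 / 0.69 ≈ 152.17 → 153.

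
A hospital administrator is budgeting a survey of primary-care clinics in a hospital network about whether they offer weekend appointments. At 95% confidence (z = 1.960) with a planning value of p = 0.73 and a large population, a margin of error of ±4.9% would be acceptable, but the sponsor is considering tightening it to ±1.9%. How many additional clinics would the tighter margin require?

At ±4.9%: n = 1.960² × 0.1971 / 0.049² ≈ 315.36 → 316.
At ±1.9%: n = 1.960² × 0.1971 / 0.019² ≈ 2097.45 → 2098.
Additional respondents: 2098 − 316 = 1782.

1782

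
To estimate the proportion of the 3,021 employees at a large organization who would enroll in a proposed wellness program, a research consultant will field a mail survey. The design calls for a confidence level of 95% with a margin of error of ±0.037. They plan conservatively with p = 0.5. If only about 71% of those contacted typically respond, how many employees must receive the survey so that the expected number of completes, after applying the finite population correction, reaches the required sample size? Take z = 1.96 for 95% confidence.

803

Completed interviews needed (unadjusted): n₀ = 1.96² × 0.2500 / 0.037² ≈ 701.53 → 702.
FPC for N = 3,021: n = 702 / (1 + 701/3021) = 702 / 1.2320 ≈ 569.79 → 570.
At a 71% response rate, contacts needed = 570 / 0.71 ≈ 802.82 → 803.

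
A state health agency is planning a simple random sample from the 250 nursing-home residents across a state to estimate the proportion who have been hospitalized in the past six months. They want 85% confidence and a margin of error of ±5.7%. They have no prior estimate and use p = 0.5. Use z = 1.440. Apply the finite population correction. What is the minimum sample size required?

98

Unadjusted: n₀ = 1.440² × 0.50 × 0.50 / 0.057² ≈ 159.56, so n₀ = 160.
Finite population correction with N = 250: n = n₀ / (1 + (n₀−1)/N) = 160 / (1 + 159/250) = 160 / 1.6360 ≈ 97.80.
Rounding up, n = 98.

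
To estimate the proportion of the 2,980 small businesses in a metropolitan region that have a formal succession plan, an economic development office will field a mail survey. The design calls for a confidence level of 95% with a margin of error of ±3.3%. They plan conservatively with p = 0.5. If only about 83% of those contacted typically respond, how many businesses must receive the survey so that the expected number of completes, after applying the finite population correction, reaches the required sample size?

821

For 95% confidence, z = 1.960.
Completed interviews needed (unadjusted): n₀ = 1.960² × 0.2500 / 0.033² ≈ 881.91 → 882.
FPC for N = 2,980: n = 882 / (1 + 881/2980) = 882 / 1.2956 ≈ 680.75 → 681.
At an 83% response rate, contacts needed = 681 / 0.83 ≈ 820.48 → 821.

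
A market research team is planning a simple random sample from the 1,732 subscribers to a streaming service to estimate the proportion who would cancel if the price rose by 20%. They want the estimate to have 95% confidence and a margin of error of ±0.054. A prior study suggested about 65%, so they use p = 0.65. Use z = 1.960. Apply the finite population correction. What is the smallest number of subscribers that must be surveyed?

256

Unadjusted: n₀ = 1.960² × 0.65 × 0.35 / 0.054² ≈ 299.71, so n₀ = 300.
Finite population correction with N = 1,732: n = n₀ / (1 + (n₀−1)/N) = 300 / (1 + 299/1732) = 300 / 1.1726 ≈ 255.83.
Rounding up, n = 256.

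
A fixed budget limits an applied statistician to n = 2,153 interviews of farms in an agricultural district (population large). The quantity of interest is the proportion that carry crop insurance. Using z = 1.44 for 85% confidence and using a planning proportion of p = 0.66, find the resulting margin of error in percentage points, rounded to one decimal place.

SE(p̂) = √[p(1−p)/n] = √[0.2244/2153] = 0.01021.
E = z × SE = 1.44 × 0.01021 = 0.01470, or 1.5 percentage points.

1.5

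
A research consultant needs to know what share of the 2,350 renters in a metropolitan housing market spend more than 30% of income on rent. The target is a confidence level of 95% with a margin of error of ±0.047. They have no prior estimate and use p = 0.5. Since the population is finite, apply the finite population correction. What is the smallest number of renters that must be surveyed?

368

For 95% confidence, z = 1.960.
Unadjusted: n₀ = 1.960² × 0.50 × 0.50 / 0.047² ≈ 434.77, so n₀ = 435.
Finite population correction with N = 2,350: n = n₀ / (1 + (n₀−1)/N) = 435 / (1 + 434/2350) = 435 / 1.1847 ≈ 367.19.
Rounding up, n = 368.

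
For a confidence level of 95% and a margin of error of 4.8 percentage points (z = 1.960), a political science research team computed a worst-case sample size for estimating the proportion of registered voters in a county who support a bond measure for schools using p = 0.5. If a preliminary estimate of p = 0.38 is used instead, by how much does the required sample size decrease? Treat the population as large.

24

Conservative (p = 0.5): n = 1.960² × 0.25 / 0.048² ≈ 416.84 → 417.
Using p = 0.38: p(1−p) = 0.2356, so n = 1.960² × 0.2356 / 0.048² ≈ 392.83 → 393.
Reduction: 417 − 393 = 24.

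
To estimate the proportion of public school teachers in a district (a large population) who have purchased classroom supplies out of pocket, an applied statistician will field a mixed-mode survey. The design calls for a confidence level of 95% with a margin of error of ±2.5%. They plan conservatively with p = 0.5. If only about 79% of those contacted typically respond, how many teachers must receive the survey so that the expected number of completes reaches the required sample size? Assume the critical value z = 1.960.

Completed interviews needed: n₀ = 1.960² × 0.2500 / 0.025² ≈ 1536.64 → 1537.
At a 79% response rate, contacts needed = 1537 / 0.79 ≈ 1945.57 → 1946.

1946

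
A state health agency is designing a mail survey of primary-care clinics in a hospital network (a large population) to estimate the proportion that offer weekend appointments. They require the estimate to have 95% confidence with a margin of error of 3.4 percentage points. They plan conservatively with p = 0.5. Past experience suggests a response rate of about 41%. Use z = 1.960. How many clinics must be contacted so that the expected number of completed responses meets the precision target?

Completed interviews needed: n₀ = 1.960² × 0.2500 / 0.034² ≈ 830.80 → 831.
At a 41% response rate, contacts needed = 831 / 0.41 ≈ 2026.83 → 2027.

2027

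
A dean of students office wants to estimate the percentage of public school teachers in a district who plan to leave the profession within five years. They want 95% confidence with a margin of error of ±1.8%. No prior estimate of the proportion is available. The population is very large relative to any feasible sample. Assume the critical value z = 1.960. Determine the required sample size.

2965

With no prior estimate, use p = 0.5, giving p(1−p) = 0.25.
n = z²·p(1−p)/E² = 1.960² × 0.2500 / 0.018² = 3.8416 × 0.2500 / 0.000324 ≈ 2964.20.
Rounding up gives n = 2965.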